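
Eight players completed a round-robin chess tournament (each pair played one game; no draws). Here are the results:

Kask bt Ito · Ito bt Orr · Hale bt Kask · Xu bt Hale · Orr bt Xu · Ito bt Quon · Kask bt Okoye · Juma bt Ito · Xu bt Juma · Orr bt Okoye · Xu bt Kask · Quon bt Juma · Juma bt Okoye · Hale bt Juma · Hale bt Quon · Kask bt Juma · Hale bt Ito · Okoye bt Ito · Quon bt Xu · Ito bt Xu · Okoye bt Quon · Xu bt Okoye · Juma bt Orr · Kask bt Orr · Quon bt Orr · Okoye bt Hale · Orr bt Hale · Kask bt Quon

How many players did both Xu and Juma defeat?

1

Xu beat: Okoye, Juma, Kask, Hale.
Juma beat: Okoye, Ito, Orr.
Both beat: Okoye — 1.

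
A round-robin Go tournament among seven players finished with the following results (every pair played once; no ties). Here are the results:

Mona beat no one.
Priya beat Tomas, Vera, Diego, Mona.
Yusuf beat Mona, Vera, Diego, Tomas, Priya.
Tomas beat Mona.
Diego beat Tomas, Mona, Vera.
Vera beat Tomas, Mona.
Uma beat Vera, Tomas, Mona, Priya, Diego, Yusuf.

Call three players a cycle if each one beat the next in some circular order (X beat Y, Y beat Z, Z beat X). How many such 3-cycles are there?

0

Win totals: Uma 6, Tomas 1, Vera 2, Diego 3, Priya 4, Mona 0, Yusuf 5.
A player with w wins dominates both others in C(w,2) triples; summing gives 15 + 0 + 1 + 3 + 6 + 0 + 10 = 35 transitive triples.
Total triples C(7,3) = 35, so cyclic triples = 35 − 35 = 0.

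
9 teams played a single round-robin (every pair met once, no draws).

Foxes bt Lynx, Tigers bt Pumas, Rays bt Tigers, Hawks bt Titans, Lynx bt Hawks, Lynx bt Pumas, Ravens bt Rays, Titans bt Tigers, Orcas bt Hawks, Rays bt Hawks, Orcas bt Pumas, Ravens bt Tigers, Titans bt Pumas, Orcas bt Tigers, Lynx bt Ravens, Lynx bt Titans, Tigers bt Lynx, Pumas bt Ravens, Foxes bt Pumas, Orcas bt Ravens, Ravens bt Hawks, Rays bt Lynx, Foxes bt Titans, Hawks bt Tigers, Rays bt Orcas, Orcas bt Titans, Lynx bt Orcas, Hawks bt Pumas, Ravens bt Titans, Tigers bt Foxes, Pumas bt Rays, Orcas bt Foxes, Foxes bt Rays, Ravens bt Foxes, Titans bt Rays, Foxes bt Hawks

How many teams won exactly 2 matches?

Win totals: Lynx 5, Titans 3, Foxes 5, Hawks 3, Pumas 2, Orcas 6, Ravens 5, Tigers 3, Rays 4.
Exactly 2: Pumas — 1 team.

1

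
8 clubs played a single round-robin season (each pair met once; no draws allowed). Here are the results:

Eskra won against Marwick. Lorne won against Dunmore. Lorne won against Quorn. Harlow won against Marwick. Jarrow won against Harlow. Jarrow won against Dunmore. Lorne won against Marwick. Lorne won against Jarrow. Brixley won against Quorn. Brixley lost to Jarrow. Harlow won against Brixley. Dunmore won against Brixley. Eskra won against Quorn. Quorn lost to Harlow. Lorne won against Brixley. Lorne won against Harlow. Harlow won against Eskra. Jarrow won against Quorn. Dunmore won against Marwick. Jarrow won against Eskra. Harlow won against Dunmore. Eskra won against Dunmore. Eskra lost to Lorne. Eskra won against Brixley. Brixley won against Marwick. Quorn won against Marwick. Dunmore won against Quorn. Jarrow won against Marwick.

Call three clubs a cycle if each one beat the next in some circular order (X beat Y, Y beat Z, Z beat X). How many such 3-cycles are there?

0

Win totals: Brixley 2, Dunmore 3, Harlow 5, Jarrow 6, Eskra 4, Lorne 7, Marwick 0, Quorn 1.
A club with w wins dominates both others in C(w,2) triples; summing gives 1 + 3 + 10 + 15 + 6 + 21 + 0 + 0 = 56 transitive triples.
Total triples C(8,3) = 56, so cyclic triples = 56 − 56 = 0.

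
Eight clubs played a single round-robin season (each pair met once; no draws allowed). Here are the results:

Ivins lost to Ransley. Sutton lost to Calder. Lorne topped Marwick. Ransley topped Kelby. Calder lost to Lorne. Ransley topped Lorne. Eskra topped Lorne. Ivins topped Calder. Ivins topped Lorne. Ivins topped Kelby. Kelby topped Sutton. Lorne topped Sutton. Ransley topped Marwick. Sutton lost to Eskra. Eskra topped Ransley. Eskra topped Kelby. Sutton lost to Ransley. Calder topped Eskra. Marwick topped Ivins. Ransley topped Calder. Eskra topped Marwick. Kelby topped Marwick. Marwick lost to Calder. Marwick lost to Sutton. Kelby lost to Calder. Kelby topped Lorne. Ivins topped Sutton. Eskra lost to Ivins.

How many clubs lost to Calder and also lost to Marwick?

Calder beat: Marwick, Kelby, Sutton, Eskra.
Marwick beat: Ivins.
No one was beaten by both.

0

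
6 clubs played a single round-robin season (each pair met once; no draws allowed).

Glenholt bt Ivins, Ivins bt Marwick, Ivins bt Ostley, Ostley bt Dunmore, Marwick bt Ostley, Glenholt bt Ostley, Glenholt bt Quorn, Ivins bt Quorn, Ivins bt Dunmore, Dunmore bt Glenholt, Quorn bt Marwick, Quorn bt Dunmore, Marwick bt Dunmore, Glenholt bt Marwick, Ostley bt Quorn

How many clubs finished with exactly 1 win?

Win totals: Glenholt 4, Ostley 2, Marwick 2, Dunmore 1, Ivins 4, Quorn 2.
Exactly 1: Dunmore — 1 club.

1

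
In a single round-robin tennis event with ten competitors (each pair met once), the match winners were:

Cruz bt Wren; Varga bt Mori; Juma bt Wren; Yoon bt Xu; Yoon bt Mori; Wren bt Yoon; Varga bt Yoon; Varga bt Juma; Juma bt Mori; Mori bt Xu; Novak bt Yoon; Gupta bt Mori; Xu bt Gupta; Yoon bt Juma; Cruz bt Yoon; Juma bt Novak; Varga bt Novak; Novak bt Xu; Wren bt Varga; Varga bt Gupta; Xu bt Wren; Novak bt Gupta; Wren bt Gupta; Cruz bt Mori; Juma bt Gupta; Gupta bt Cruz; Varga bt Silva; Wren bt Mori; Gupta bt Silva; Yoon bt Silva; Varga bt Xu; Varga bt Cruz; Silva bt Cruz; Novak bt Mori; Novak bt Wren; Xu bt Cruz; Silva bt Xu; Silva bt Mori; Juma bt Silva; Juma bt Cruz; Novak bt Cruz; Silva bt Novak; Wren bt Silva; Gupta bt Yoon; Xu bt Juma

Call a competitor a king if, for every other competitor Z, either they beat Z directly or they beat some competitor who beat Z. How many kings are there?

Mori cannot reach Varga, Novak, Silva, Yoon in two steps.
Varga reaches everyone (king).
Novak reaches everyone (king).
Silva cannot reach Varga in two steps.
Yoon cannot reach Varga in two steps.
Juma reaches everyone (king).
Gupta cannot reach Varga in two steps.
Cruz cannot reach Novak in two steps.
Wren reaches everyone (king).
Xu reaches everyone (king).
Kings: Varga, Novak, Juma, Wren, Xu — 5.

5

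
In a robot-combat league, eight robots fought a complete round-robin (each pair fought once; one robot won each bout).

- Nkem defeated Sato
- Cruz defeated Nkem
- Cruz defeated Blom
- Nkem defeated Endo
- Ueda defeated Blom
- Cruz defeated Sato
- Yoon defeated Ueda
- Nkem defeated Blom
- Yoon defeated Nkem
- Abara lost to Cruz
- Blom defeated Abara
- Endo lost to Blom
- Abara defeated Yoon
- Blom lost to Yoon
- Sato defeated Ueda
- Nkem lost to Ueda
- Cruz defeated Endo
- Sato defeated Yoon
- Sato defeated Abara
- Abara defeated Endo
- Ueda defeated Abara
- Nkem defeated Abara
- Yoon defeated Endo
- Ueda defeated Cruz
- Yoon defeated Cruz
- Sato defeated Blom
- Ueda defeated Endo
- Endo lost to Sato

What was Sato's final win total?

5

Sato's results: beat Yoon, Blom, Abara, Ueda, Endo; lost to Nkem, Cruz.
That is 5 wins.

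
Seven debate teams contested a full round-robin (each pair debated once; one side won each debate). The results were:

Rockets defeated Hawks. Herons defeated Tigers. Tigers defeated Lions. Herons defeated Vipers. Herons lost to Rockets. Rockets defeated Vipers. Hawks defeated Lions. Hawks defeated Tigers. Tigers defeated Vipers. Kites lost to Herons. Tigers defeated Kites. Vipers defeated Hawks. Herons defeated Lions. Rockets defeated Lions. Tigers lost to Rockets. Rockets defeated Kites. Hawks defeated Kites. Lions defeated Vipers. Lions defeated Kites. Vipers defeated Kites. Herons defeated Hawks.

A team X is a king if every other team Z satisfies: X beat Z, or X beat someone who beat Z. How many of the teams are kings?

Vipers cannot reach Rockets, Herons in two steps.
Rockets reaches everyone (king).
Kites cannot reach Vipers, Rockets, Lions, Herons, Hawks, Tigers in two steps.
Lions cannot reach Rockets, Herons, Tigers in two steps.
Herons cannot reach Rockets in two steps.
Hawks cannot reach Rockets, Herons in two steps.
Tigers cannot reach Rockets, Herons in two steps.
Kings: Rockets — 1.

1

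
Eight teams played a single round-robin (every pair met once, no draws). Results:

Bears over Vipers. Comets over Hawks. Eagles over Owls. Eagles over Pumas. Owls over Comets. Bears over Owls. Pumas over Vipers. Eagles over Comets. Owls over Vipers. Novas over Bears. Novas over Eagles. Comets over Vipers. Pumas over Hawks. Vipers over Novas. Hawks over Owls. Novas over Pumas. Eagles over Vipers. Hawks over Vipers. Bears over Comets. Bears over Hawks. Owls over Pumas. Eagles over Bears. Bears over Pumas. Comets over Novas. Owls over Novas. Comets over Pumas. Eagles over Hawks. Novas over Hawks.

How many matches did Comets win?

Comets' results: beat Hawks, Novas, Pumas, Vipers; lost to Owls, Eagles, Bears.
That is 4 wins.

4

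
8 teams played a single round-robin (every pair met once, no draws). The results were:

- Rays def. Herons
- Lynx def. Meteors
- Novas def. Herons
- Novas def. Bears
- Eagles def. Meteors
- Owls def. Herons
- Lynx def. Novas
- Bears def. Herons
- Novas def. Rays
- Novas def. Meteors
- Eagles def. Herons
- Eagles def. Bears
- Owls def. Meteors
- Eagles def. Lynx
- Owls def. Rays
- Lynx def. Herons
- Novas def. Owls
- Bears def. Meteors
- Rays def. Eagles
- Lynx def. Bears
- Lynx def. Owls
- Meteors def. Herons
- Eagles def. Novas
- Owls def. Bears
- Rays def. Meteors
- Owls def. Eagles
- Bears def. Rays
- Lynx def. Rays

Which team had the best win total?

Win totals: Novas 5, Meteors 1, Eagles 5, Bears 3, Rays 3, Lynx 6, Herons 0, Owls 5.
Lynx leads with 6 wins (next highest: 5).

Lynx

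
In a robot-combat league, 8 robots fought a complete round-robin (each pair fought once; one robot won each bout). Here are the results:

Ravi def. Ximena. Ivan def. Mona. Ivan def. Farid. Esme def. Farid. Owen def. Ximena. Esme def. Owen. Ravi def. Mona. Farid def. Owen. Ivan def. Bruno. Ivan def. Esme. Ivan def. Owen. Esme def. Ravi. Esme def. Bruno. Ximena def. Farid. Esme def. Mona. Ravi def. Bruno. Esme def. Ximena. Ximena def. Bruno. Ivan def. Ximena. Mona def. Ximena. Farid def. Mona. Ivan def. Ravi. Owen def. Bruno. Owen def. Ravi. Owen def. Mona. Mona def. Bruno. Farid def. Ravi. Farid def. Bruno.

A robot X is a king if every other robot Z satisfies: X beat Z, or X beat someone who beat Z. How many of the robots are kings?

Bruno cannot reach Ximena, Farid, Owen, Ravi, Mona, Ivan, Esme in two steps.
Ximena cannot reach Ivan, Esme in two steps.
Farid cannot reach Ivan, Esme in two steps.
Owen cannot reach Ivan, Esme in two steps.
Ravi cannot reach Owen, Ivan, Esme in two steps.
Mona cannot reach Owen, Ravi, Ivan, Esme in two steps.
Ivan reaches everyone (king).
Esme cannot reach Ivan in two steps.
Kings: Ivan — 1.

1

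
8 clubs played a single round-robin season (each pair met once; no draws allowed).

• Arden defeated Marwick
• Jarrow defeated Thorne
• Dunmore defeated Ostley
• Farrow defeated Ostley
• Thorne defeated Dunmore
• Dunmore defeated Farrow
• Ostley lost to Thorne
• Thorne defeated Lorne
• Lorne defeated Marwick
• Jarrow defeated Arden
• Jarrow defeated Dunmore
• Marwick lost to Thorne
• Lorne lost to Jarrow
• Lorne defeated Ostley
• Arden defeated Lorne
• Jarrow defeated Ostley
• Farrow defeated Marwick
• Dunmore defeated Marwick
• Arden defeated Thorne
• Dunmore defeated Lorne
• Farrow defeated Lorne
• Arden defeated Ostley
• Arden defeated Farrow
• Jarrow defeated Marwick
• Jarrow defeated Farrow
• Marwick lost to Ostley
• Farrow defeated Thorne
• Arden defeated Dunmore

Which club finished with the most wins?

Win totals: Farrow 4, Arden 6, Jarrow 7, Thorne 4, Dunmore 4, Ostley 1, Lorne 2, Marwick 0.
Jarrow leads with 7 wins (next highest: 6).

Jarrow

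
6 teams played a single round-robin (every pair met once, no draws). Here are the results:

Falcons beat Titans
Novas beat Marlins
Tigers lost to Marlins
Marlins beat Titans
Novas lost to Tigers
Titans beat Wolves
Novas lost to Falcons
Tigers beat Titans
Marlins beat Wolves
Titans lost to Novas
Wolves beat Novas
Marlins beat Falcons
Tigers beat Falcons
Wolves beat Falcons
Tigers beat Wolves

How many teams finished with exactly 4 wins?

2

Win totals: Falcons 2, Marlins 4, Wolves 2, Novas 2, Titans 1, Tigers 4.
Exactly 4: Marlins, Tigers — 2 teams.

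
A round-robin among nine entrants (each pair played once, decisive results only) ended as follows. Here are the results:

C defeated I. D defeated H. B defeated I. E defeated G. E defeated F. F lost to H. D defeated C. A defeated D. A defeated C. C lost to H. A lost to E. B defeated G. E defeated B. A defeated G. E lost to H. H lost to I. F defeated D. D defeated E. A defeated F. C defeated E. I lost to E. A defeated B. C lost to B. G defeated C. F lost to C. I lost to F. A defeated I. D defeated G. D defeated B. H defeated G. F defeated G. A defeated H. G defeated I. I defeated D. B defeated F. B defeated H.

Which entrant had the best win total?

Win totals: A 7, B 5, C 3, D 5, E 5, F 3, G 2, H 4, I 2.
A leads with 7 wins (next highest: 5).

A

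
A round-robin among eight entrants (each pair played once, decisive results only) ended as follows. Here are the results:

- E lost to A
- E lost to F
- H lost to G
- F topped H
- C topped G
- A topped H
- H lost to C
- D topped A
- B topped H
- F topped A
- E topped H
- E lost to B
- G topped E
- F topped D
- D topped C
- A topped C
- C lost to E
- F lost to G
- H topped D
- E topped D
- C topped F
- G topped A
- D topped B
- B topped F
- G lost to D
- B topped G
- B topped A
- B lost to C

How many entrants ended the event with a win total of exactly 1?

Win totals: A 3, B 5, C 4, D 4, E 3, F 4, G 4, H 1.
Exactly 1: H — 1 entrant.

1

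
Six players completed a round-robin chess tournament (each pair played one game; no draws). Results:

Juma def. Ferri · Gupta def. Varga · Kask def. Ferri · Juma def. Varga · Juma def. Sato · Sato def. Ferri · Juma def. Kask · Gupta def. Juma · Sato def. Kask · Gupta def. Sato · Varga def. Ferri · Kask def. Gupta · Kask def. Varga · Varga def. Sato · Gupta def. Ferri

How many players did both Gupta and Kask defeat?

2

Gupta beat: Sato, Ferri, Varga, Juma.
Kask beat: Ferri, Varga, Gupta.
Both beat: Ferri, Varga — 2.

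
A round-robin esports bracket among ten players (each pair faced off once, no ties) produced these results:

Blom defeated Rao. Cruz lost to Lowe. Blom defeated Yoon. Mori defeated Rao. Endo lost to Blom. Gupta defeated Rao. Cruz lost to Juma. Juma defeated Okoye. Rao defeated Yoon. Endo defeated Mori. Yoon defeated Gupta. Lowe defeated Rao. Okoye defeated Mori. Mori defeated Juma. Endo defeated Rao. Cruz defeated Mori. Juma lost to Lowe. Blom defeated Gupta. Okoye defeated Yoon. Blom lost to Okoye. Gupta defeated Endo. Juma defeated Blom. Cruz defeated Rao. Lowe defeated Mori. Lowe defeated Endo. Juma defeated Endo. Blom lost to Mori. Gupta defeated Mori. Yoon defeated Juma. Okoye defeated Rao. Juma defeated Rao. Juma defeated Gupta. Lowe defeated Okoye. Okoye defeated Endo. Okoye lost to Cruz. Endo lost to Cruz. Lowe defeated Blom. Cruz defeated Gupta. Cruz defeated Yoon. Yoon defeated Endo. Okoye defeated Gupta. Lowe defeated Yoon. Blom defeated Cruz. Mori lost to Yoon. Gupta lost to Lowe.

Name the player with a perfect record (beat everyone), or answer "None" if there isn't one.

Lowe has 9 wins out of 9 opponents — a perfect record.

Lowe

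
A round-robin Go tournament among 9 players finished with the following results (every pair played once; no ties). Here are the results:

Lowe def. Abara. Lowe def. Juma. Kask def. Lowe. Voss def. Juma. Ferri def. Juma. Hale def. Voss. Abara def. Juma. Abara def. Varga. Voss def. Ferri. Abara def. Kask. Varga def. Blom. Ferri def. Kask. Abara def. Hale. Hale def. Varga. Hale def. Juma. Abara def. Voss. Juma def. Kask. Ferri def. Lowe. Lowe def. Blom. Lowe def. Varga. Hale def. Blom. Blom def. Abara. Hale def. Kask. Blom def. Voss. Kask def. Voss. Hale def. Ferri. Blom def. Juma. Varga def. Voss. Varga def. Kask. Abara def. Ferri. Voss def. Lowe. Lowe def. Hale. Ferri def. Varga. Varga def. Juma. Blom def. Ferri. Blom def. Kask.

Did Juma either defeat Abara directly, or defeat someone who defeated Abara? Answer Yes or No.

No

Juma did not beat Abara directly.
Juma beat Kask, but each of them lost to Abara. No two-step path.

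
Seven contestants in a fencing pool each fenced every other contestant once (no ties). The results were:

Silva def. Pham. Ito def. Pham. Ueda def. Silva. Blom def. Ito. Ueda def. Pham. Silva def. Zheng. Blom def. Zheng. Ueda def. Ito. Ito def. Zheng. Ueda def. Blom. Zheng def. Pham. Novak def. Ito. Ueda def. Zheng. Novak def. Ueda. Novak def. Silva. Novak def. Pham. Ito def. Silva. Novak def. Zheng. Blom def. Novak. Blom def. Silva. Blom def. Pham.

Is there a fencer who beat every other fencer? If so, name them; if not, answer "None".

None

Highest win total is Ueda with 5 (out of 6 possible).
Ueda lost to Novak, so no fencer went undefeated.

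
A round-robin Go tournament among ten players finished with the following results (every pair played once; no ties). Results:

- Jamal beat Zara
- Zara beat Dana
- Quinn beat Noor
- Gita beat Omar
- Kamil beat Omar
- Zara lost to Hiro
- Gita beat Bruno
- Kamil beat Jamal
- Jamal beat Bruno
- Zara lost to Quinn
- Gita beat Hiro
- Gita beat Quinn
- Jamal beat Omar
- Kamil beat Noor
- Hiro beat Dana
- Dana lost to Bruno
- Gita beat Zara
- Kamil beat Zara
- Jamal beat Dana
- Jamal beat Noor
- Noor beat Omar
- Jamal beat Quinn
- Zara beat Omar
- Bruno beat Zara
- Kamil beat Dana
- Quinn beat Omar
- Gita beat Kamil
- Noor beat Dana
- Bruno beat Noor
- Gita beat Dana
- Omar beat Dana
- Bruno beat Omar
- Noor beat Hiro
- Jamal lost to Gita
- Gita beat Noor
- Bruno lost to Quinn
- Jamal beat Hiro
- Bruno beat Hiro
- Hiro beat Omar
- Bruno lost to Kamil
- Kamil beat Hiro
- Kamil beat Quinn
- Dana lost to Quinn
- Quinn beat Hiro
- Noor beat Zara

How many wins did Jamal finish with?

7

Jamal's results: beat Hiro, Noor, Omar, Dana, Zara, Quinn, Bruno; lost to Gita, Kamil.
That is 7 wins.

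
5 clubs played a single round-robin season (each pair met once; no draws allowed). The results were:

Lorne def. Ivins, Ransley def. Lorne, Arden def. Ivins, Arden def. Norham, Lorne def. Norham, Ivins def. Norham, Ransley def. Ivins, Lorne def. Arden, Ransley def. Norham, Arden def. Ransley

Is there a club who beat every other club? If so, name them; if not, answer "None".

None

Highest win total is Ransley with 3 (out of 4 possible).
Ransley lost to Arden, so no club went undefeated.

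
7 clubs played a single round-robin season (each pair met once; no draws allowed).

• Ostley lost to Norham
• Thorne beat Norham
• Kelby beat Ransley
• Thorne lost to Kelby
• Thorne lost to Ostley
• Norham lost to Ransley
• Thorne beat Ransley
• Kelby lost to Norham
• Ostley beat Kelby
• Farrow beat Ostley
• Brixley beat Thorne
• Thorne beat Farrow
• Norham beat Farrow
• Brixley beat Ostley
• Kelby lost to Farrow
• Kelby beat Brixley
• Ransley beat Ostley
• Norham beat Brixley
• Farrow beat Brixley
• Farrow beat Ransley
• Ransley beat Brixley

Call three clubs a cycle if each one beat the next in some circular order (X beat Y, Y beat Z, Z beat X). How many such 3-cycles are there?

12

Win totals: Ostley 2, Kelby 3, Ransley 3, Brixley 2, Farrow 4, Norham 4, Thorne 3.
A club with w wins dominates both others in C(w,2) triples; summing gives 1 + 3 + 3 + 1 + 6 + 6 + 3 = 23 transitive triples.
Total triples C(7,3) = 35, so cyclic triples = 35 − 23 = 12.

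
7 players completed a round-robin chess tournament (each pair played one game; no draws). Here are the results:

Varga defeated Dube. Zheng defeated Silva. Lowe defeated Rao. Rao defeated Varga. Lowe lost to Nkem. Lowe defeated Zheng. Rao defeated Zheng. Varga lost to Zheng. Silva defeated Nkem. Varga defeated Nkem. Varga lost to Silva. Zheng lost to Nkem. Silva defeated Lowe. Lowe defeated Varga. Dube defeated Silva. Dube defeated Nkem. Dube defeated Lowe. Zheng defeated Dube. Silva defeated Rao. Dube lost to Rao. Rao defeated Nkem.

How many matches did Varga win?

2

Varga's results: beat Dube, Nkem; lost to Silva, Zheng, Rao, Lowe.
That is 2 wins.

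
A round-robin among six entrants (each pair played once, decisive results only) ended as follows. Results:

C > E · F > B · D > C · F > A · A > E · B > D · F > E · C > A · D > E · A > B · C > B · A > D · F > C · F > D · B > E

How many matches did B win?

B's results: beat D, E; lost to A, C, F.
That is 2 wins.

2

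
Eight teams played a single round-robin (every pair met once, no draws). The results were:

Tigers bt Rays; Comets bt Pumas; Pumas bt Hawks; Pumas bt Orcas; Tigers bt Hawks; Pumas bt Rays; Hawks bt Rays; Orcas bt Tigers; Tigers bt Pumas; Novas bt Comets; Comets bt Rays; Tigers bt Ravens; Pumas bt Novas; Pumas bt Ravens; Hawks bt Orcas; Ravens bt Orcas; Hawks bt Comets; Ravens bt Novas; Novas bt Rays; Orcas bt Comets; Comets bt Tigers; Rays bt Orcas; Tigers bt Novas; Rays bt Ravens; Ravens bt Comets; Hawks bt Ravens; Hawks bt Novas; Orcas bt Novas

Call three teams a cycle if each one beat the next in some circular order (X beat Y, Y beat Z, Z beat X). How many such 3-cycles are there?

15

Win totals: Tigers 5, Orcas 3, Hawks 5, Novas 2, Rays 2, Comets 3, Pumas 5, Ravens 3.
A team with w wins dominates both others in C(w,2) triples; summing gives 10 + 3 + 10 + 1 + 1 + 3 + 10 + 3 = 41 transitive triples.
Total triples C(8,3) = 56, so cyclic triples = 56 − 41 = 15.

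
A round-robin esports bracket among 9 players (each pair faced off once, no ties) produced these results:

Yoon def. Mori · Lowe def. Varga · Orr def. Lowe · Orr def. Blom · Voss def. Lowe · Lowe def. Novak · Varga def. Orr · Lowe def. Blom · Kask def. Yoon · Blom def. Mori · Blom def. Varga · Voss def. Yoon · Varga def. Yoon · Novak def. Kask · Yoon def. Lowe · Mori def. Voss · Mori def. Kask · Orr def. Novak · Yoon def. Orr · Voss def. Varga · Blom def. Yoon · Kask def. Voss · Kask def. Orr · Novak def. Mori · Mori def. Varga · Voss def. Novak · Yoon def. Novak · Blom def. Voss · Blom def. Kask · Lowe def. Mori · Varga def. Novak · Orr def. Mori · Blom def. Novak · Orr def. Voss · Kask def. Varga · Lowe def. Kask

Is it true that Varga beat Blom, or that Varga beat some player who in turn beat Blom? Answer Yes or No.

Varga did not beat Blom directly.
Varga beat Novak, Orr, Yoon. Of those, Orr beat Blom.

Yes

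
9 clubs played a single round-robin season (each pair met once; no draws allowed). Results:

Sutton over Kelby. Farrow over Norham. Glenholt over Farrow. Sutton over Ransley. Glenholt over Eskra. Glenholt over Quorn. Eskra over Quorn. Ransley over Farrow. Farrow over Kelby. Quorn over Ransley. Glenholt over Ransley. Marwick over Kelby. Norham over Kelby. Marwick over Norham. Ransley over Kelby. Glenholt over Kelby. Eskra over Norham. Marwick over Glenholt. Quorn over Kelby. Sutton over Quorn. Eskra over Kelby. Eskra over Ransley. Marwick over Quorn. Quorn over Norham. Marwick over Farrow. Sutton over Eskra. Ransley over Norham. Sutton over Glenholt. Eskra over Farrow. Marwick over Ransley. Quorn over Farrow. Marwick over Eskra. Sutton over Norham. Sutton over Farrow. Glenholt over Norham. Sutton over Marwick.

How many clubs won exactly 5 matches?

Win totals: Glenholt 6, Eskra 5, Quorn 4, Norham 1, Sutton 8, Farrow 2, Ransley 3, Kelby 0, Marwick 7.
Exactly 5: Eskra — 1 club.

1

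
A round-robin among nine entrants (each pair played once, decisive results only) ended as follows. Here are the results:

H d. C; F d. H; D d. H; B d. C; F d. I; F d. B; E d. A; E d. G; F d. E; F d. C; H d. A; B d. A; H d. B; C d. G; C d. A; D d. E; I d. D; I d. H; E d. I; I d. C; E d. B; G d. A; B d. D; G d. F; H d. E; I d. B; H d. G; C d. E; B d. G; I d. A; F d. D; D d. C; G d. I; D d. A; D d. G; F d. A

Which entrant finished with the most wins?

F

Win totals: A 0, B 4, C 3, D 5, E 4, F 7, G 3, H 5, I 5.
F leads with 7 wins (next highest: 5).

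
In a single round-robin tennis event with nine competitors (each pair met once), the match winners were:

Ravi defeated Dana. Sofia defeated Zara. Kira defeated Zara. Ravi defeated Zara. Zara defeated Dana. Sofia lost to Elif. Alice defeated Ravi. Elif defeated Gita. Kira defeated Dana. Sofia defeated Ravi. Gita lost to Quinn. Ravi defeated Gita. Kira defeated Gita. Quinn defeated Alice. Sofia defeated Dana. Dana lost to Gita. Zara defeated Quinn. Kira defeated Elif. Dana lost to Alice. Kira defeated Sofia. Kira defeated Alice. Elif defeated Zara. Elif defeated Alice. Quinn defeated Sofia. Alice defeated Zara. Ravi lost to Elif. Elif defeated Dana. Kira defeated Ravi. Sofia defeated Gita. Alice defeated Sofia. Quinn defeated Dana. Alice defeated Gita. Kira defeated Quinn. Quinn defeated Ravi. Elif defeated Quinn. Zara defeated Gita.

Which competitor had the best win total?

Win totals: Sofia 4, Kira 8, Quinn 5, Gita 1, Ravi 3, Elif 7, Zara 3, Dana 0, Alice 5.
Kira leads with 8 wins (next highest: 7).

Kira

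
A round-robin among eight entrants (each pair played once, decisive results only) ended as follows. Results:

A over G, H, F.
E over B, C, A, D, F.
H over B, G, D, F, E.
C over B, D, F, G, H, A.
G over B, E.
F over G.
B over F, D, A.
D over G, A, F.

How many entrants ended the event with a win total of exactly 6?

1

Win totals: A 3, B 3, C 6, D 3, E 5, F 1, G 2, H 5.
Exactly 6: C — 1 entrant.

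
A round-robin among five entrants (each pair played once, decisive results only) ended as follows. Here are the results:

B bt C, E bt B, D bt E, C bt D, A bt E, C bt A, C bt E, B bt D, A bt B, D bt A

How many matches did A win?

A's results: beat B, E; lost to C, D.
That is 2 wins.

2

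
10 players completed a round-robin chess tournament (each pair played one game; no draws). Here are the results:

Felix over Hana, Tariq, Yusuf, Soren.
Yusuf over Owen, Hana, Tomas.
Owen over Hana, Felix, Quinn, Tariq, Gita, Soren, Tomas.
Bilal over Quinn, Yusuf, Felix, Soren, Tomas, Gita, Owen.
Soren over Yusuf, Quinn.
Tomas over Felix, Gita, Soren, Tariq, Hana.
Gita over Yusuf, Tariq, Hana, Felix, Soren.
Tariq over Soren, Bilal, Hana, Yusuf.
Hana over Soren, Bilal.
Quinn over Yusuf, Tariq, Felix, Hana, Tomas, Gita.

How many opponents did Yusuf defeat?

Yusuf's results: beat Owen, Hana, Tomas; lost to Quinn, Soren, Bilal, Gita, Felix, Tariq.
That is 3 wins.

3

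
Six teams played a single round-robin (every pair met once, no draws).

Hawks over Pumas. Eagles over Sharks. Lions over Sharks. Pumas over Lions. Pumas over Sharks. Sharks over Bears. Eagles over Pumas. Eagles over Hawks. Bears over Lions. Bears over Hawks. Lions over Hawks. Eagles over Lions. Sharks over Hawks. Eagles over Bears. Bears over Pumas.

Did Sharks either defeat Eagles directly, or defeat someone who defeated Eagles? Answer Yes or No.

No

Sharks did not beat Eagles directly.
Sharks beat Bears, Hawks, but each of them lost to Eagles. No two-step path.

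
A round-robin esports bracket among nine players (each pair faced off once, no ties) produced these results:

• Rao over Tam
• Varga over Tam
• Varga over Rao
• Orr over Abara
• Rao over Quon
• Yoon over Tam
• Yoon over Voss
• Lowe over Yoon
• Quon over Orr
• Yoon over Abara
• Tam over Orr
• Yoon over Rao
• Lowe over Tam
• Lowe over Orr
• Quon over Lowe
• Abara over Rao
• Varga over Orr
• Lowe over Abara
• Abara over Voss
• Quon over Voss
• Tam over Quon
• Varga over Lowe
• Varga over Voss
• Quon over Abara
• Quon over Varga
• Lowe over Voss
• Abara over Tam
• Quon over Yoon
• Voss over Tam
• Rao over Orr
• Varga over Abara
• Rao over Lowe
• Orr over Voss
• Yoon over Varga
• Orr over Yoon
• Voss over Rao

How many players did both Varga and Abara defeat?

3

Varga beat: Abara, Tam, Rao, Voss, Orr, Lowe.
Abara beat: Tam, Rao, Voss.
Both beat: Tam, Rao, Voss — 3.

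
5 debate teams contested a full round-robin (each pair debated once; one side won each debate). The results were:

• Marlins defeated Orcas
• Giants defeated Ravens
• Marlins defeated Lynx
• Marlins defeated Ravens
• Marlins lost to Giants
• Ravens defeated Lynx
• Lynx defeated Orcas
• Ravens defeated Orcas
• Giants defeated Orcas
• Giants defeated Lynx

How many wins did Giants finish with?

4

Giants' results: beat Lynx, Orcas, Marlins, Ravens; lost to no one.
That is 4 wins.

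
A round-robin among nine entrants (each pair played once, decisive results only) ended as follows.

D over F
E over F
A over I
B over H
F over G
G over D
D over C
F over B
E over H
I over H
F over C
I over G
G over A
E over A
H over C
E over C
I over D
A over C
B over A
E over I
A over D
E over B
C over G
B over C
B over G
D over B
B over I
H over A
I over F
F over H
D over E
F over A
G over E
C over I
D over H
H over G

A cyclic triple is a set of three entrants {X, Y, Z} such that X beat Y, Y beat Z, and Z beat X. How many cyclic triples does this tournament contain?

23

Win totals: A 3, B 5, C 2, D 5, E 6, F 5, G 3, H 3, I 4.
An entrant with w wins dominates both others in C(w,2) triples; summing gives 3 + 10 + 1 + 10 + 15 + 10 + 3 + 3 + 6 = 61 transitive triples.
Total triples C(9,3) = 84, so cyclic triples = 84 − 61 = 23.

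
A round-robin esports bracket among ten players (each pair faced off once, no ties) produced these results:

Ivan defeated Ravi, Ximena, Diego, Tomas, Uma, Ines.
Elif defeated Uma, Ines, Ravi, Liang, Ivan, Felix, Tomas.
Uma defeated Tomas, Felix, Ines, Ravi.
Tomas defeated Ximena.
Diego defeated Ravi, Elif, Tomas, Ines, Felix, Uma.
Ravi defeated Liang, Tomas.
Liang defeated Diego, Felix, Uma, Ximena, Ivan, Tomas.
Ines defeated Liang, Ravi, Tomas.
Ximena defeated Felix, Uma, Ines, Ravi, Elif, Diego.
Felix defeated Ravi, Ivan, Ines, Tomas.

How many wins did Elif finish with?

7

Elif's results: beat Liang, Ines, Ravi, Ivan, Felix, Uma, Tomas; lost to Diego, Ximena.
That is 7 wins.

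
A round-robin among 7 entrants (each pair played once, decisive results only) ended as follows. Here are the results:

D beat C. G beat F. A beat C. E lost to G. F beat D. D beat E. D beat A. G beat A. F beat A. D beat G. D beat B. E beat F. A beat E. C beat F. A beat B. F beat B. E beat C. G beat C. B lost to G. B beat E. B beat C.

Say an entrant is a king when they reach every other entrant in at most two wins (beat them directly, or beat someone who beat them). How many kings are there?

3

A cannot reach D, G in two steps.
B cannot reach A, D, G in two steps.
C cannot reach E, G in two steps.
D reaches everyone (king).
E cannot reach G in two steps.
F reaches everyone (king).
G reaches everyone (king).
Kings: D, F, G — 3.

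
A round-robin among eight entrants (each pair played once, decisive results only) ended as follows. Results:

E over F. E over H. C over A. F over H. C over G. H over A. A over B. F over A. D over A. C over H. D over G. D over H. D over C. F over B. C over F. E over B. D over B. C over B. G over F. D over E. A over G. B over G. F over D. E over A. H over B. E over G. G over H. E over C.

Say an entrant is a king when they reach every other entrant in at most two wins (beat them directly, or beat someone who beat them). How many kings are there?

3

A cannot reach C, D, E in two steps.
B cannot reach A, C, D, E in two steps.
C cannot reach E in two steps.
D reaches everyone (king).
E reaches everyone (king).
F reaches everyone (king).
G cannot reach C, E in two steps.
H cannot reach C, D, E, F in two steps.
Kings: D, E, F — 3.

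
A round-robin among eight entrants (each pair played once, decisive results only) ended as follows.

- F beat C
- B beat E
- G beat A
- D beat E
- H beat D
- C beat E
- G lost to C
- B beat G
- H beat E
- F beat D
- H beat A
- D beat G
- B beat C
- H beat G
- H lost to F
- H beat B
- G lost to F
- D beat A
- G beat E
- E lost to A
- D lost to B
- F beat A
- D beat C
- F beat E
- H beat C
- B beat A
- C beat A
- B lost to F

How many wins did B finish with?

B's results: beat A, C, D, E, G; lost to F, H.
That is 5 wins.

5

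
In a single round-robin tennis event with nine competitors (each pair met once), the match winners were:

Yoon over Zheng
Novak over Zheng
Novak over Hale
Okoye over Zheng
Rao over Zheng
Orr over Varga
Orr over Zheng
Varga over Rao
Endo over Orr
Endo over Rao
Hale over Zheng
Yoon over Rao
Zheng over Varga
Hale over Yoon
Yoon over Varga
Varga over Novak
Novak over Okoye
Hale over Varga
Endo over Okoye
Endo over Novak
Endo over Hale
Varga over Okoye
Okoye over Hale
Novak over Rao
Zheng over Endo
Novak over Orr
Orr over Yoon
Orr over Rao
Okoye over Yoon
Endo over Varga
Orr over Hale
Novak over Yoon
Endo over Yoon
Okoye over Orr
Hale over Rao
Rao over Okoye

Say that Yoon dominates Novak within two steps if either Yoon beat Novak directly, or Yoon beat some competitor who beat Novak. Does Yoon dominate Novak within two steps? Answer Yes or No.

Yes

Yoon did not beat Novak directly.
Yoon beat Zheng, Varga, Rao. Of those, Varga beat Novak.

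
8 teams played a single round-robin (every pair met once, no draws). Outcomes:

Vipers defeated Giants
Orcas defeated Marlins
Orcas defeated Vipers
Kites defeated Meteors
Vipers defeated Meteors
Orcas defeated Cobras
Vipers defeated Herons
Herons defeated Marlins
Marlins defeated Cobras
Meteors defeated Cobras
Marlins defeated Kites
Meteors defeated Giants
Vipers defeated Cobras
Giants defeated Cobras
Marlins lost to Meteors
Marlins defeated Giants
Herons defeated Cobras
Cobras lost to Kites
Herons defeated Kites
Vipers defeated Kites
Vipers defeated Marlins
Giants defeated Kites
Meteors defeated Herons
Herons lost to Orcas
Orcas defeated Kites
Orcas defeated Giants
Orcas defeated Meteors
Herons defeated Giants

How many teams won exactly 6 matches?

1

Win totals: Orcas 7, Herons 4, Marlins 3, Vipers 6, Cobras 0, Meteors 4, Kites 2, Giants 2.
Exactly 6: Vipers — 1 team.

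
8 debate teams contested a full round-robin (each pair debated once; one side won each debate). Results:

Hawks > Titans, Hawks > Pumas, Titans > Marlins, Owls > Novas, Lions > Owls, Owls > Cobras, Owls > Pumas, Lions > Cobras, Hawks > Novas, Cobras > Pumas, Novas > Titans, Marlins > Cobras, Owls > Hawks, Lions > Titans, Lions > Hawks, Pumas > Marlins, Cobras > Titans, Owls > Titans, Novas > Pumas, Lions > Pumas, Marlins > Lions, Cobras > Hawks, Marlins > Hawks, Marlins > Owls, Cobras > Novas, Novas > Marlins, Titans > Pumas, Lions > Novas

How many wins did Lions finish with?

6

Lions' results: beat Novas, Pumas, Hawks, Cobras, Owls, Titans; lost to Marlins.
That is 6 wins.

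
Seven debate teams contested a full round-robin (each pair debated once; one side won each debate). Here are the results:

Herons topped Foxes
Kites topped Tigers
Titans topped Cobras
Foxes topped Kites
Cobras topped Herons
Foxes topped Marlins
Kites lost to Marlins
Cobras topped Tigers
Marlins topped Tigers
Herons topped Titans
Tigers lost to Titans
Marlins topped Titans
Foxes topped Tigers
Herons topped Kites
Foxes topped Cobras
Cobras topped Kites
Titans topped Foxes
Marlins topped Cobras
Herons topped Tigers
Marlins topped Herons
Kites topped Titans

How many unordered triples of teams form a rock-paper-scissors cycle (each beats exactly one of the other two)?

Win totals: Cobras 3, Kites 2, Tigers 0, Herons 4, Foxes 4, Titans 3, Marlins 5.
A team with w wins dominates both others in C(w,2) triples; summing gives 3 + 1 + 0 + 6 + 6 + 3 + 10 = 29 transitive triples.
Total triples C(7,3) = 35, so cyclic triples = 35 − 29 = 6.

6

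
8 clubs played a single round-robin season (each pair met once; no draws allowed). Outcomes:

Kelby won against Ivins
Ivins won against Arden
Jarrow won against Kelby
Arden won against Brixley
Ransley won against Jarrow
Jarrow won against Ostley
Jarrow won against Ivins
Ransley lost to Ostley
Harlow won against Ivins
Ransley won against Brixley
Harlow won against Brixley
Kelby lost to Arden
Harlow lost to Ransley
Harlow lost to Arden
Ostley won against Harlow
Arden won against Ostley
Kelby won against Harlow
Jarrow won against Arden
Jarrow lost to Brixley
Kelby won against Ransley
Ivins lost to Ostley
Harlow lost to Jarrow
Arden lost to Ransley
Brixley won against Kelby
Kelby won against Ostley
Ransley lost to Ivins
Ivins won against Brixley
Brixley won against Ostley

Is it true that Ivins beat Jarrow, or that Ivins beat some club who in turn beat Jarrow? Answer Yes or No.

Yes

Ivins did not beat Jarrow directly.
Ivins beat Ransley, Brixley, Arden. Of those, Ransley beat Jarrow.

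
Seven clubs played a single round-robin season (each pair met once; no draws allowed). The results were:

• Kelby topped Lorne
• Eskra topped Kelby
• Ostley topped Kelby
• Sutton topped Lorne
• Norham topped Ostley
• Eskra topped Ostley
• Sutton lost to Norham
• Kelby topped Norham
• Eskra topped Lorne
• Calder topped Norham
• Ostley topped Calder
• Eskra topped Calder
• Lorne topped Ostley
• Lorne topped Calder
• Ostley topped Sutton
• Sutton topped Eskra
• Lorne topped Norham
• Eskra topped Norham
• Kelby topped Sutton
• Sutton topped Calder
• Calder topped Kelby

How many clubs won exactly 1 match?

0

Win totals: Ostley 3, Norham 2, Lorne 3, Sutton 3, Eskra 5, Kelby 3, Calder 2.
No club has exactly 1 wins.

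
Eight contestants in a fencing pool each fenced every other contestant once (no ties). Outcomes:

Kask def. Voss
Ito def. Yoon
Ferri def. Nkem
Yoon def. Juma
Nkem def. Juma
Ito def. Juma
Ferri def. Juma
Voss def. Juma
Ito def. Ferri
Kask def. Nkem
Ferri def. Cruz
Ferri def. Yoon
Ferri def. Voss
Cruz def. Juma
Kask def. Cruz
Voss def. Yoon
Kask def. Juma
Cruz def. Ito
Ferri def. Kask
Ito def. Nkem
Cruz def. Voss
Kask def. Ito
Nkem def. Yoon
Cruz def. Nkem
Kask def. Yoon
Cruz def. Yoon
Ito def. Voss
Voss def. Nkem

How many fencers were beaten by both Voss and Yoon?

1

Voss beat: Nkem, Juma, Yoon.
Yoon beat: Juma.
Both beat: Juma — 1.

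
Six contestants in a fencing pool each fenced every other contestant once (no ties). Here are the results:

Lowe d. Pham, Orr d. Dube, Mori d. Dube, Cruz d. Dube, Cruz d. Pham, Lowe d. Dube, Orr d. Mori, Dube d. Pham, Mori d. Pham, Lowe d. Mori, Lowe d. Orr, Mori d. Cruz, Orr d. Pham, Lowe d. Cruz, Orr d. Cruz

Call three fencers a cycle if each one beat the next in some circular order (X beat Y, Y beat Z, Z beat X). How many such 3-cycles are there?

Win totals: Dube 1, Cruz 2, Orr 4, Mori 3, Pham 0, Lowe 5.
A fencer with w wins dominates both others in C(w,2) triples; summing gives 0 + 1 + 6 + 3 + 0 + 10 = 20 transitive triples.
Total triples C(6,3) = 20, so cyclic triples = 20 − 20 = 0.

0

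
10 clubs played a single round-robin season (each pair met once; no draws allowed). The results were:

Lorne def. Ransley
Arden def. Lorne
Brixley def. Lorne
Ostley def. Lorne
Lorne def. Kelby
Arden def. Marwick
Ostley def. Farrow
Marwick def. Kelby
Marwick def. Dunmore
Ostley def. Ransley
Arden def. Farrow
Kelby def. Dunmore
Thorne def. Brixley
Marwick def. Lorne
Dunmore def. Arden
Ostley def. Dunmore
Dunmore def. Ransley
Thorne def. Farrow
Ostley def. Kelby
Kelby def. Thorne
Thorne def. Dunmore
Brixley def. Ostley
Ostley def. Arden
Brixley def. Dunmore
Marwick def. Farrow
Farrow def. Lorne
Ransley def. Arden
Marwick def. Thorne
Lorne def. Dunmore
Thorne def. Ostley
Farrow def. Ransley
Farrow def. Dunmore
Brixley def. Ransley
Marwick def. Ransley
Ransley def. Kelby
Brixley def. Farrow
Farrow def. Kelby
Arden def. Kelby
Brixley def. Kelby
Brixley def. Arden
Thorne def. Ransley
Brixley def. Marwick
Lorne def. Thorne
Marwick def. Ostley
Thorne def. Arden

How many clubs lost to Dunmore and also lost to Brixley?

Dunmore beat: Ransley, Arden.
Brixley beat: Ransley, Farrow, Marwick, Kelby, Lorne, Ostley, Arden, Dunmore.
Both beat: Ransley, Arden — 2.

2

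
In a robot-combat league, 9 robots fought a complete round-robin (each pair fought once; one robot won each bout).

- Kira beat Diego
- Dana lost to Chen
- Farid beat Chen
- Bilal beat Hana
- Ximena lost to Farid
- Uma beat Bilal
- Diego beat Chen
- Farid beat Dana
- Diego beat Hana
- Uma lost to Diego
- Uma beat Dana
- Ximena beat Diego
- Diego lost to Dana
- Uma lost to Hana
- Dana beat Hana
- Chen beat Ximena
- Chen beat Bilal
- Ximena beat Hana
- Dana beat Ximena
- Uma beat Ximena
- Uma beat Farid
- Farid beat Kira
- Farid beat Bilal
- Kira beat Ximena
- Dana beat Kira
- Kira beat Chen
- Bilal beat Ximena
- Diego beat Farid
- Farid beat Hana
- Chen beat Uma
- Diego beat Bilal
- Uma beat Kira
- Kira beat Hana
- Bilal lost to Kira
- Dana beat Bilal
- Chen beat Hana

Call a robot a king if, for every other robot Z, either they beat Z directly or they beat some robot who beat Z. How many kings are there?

Farid reaches everyone (king).
Dana reaches everyone (king).
Ximena cannot reach Dana, Kira in two steps.
Bilal cannot reach Farid, Dana, Kira, Chen in two steps.
Uma reaches everyone (king).
Kira reaches everyone (king).
Hana cannot reach Chen, Diego in two steps.
Chen reaches everyone (king).
Diego reaches everyone (king).
Kings: Farid, Dana, Uma, Kira, Chen, Diego — 6.

6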